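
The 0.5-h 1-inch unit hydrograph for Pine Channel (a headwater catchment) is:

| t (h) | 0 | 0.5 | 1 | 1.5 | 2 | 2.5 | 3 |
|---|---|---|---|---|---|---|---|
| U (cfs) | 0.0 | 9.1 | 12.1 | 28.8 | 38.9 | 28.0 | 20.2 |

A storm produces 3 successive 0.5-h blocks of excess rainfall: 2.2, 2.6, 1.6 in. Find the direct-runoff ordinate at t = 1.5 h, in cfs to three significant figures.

Q ≈ 109 cfs

By discrete convolution, Q_j = Σ (P_i / 1 in) · U_{j−i}.
At t = 1.5 h (j=3): Q = (2.2/1)·28.8 + (2.6/1)·12.1 + (1.6/1)·9.1 = 109 cfs.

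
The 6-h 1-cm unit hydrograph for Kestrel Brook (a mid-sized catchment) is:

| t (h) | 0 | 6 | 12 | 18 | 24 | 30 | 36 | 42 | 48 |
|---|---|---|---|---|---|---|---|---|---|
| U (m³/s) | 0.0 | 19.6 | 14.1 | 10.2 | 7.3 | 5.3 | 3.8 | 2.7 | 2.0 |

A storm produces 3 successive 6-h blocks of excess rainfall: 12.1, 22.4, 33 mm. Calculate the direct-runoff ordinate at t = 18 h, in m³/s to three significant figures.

Q ≈ 109 m³/s

By discrete convolution, Q_j = Σ (P_i / 10 mm) · U_{j−i}.
At t = 18 h (j=3): Q = (12.1/10)·10.2 + (22.4/10)·14.1 + (33/10)·19.6 = 109 m³/s.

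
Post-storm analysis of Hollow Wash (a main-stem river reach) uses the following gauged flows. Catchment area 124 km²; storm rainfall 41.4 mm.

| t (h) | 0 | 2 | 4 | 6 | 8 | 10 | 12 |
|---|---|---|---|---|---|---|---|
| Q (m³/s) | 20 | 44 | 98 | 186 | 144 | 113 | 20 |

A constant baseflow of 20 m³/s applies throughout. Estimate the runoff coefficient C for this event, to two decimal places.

ΣQ_DR = 485.0 m³/s; V = ΣQ_DR·Δt = 3.492 × 10^6 m³.
Runoff depth d = V / A = 28.16 mm.
C = d / P = 28.16 / 41.4 = 0.68.

C ≈ 0.68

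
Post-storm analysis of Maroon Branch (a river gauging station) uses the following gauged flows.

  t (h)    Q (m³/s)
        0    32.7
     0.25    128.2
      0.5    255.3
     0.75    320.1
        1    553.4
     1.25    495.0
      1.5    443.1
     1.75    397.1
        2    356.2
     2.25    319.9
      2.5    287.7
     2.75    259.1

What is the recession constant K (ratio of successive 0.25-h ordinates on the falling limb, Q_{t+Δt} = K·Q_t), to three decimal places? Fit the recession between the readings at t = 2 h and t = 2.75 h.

Using the recession-limb readings at t = 2 h and t = 2.75 h: Q falls from 356.2 to 259.1 m³/s over 3 intervals.
K = (Q₂/Q₁)^(1/3) = (259.1/356.2)^(1/3) = 0.899.

K ≈ 0.899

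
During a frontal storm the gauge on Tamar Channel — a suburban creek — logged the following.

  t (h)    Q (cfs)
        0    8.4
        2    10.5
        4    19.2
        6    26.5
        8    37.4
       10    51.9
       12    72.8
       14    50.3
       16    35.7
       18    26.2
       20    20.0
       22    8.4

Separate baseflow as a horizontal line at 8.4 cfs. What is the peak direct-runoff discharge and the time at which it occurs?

Subtracting baseflow gives direct-runoff ordinates: 0.0, 2.1, 10.8, 18.1, 29.0, 43.5, 64.4, 41.9, 27.3, 17.8, 11.6, 0.0 cfs.
The maximum is 64.4 cfs, occurring at the reading for t = 12 h.

Q_p = 64.4 cfs at t = 12 h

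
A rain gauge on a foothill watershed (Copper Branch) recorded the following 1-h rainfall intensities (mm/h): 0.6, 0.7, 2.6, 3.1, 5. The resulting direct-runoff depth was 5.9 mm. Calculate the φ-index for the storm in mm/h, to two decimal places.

φ ≈ 1.60 mm/h

Only the 3 blocks with intensity above φ contribute runoff: 2.6, 3.1, 5 mm/h.
Σ(I−φ)·Δt = d  ⇒  (2.6+3.1+5 − 3φ)·1 = 5.9
φ = (10.70 − 5.9/1) / 3 = 1.60 mm/h.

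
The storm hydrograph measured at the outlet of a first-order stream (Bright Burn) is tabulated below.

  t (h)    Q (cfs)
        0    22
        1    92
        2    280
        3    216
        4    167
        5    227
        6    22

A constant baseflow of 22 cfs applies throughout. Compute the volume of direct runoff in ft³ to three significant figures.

Direct-runoff ordinates (Q − Q_b): 0.0, 70.0, 258.0, 194.0, 145.0, 205.0, 0.0 cfs.
ΣQ_DR = 872.0 cfs.
With Δt = 1 h = 3600 s, V = ΣQ_DR · Δt = 872.0 × 3600 = 3.14 × 10^6 ft³.

V ≈ 3.14 × 10^6 ft³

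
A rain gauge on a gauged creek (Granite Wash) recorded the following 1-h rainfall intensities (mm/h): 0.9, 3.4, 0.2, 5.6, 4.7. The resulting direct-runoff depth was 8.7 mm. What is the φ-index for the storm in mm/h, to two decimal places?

Only the 3 blocks with intensity above φ contribute runoff: 3.4, 5.6, 4.7 mm/h.
Σ(I−φ)·Δt = d  ⇒  (3.4+5.6+4.7 − 3φ)·1 = 8.7
φ = (13.70 − 8.7/1) / 3 = 1.67 mm/h.

φ ≈ 1.67 mm/h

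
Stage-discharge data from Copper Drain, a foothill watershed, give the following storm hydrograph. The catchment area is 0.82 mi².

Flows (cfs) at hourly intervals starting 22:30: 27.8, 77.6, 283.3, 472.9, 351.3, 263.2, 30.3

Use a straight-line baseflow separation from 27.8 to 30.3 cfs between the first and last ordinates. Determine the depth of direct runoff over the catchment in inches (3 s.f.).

d ≈ 2.46 in

Direct runoff: 0.00, 49.38, 254.67, 443.85, 321.83, 233.32, 0.00 cfs; ΣQ_DR = 1303 cfs.
V = ΣQ_DR · Δt = 1303 × 3600 s = 4.691 × 10^6 ft³.
Over A = 0.82 mi², depth = V / A = 2.46 in.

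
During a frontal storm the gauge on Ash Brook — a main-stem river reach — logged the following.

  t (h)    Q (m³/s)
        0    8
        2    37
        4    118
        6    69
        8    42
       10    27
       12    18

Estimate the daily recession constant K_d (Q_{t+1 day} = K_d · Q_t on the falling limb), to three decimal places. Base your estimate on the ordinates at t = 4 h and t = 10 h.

Between t = 4 h and t = 10 h the flow falls from 118 to 27 m³/s over 3×2 h = 6 h.
Per-interval ratio K = (27/118)^(1/3) = 0.6116; K_d = K^(24/2) = 0.003.

K_d ≈ 0.003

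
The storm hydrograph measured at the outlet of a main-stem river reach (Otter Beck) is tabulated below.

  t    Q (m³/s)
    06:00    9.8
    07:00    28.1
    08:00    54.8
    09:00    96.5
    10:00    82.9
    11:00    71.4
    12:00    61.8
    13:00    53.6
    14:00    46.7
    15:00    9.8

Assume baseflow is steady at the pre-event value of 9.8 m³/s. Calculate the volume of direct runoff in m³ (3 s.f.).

Direct-runoff ordinates (Q − Q_b): 0.0, 18.3, 45.0, 86.7, 73.1, 61.6, 52.0, 43.8, 36.9, 0.0 m³/s.
ΣQ_DR = 417.4 m³/s.
With Δt = 1 h = 3600 s, V = ΣQ_DR · Δt = 417.4 × 3600 = 1.50 × 10^6 m³.

V ≈ 1.50 × 10^6 m³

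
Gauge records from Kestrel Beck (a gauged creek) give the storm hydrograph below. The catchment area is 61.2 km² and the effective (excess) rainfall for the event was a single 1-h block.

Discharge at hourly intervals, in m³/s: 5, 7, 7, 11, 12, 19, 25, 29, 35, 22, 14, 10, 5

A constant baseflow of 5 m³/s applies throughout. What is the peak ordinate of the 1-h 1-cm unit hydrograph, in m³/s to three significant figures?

Direct runoff: 0.0, 2.0, 2.0, 6.0, 7.0, 14.0, 20.0, 24.0, 30.0, 17.0, 9.0, 5.0, 0.0 m³/s; ΣQ_DR = 136.0 m³/s, peak = 30.0 m³/s.
Runoff depth d = ΣQ_DR·Δt / A = 136.0 × 3600 / (61.2 km²) = 8.000 mm.
The 1-cm UH is the DRH scaled by (10 mm)/d, so U_p = 30.0 × 10/8.000 = 37.5 m³/s.

U_p ≈ 37.5 m³/s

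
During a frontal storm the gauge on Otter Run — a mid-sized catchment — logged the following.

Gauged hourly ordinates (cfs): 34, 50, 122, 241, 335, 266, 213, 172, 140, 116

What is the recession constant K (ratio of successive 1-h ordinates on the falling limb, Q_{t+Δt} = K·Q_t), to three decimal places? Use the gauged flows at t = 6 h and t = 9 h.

K ≈ 0.817

Using the recession-limb readings at t = 6 h and t = 9 h: Q falls from 213 to 116 cfs over 3 intervals.
K = (Q₂/Q₁)^(1/3) = (116/213)^(1/3) = 0.817.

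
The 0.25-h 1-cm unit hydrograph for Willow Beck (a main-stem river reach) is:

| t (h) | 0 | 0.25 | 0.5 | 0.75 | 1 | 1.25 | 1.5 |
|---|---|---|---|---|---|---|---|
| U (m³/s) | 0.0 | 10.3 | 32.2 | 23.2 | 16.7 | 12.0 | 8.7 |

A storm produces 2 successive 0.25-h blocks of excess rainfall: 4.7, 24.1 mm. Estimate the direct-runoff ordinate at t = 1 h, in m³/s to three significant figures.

By discrete convolution, Q_j = Σ (P_i / 10 mm) · U_{j−i}.
At t = 1 h (j=4): Q = (4.7/10)·16.7 + (24.1/10)·23.2 = 63.8 m³/s.

Q ≈ 63.8 m³/s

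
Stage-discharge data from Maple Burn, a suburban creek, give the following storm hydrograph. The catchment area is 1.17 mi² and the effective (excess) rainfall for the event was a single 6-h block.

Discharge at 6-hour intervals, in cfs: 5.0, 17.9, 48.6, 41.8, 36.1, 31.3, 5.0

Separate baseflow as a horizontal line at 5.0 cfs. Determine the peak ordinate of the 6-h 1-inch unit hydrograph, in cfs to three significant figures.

Direct runoff: 0.0, 12.9, 43.6, 36.8, 31.1, 26.3, 0.0 cfs; ΣQ_DR = 150.7 cfs, peak = 43.6 cfs.
Runoff depth d = ΣQ_DR·Δt / A = 150.7 × 21600 / (1.17 mi²) = 1.198 in.
The 1-inch UH is the DRH scaled by (1 in)/d, so U_p = 43.6 × 1/1.198 = 36.4 cfs.

U_p ≈ 36.4 cfs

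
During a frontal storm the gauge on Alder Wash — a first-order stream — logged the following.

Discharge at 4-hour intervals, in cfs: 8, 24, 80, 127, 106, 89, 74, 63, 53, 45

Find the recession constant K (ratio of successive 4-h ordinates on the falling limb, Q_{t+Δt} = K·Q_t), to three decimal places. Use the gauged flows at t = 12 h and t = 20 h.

Using the recession-limb readings at t = 12 h and t = 20 h: Q falls from 127 to 89 cfs over 2 intervals.
K = (Q₂/Q₁)^(1/2) = (89/127)^(1/2) = 0.837.

K ≈ 0.837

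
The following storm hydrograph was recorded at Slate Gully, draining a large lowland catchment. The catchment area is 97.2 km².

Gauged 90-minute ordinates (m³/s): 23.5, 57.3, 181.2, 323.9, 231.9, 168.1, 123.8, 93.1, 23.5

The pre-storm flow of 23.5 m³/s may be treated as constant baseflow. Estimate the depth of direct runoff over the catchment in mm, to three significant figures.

d ≈ 56.4 mm

Direct runoff: 0.0, 33.8, 157.7, 300.4, 208.4, 144.6, 100.3, 69.6, 0.0 m³/s; ΣQ_DR = 1015 m³/s.
V = ΣQ_DR · Δt = 1015 × 5400 s = 5.480 × 10^6 m³.
Over A = 97.2 km², depth = V / A = 56.4 mm.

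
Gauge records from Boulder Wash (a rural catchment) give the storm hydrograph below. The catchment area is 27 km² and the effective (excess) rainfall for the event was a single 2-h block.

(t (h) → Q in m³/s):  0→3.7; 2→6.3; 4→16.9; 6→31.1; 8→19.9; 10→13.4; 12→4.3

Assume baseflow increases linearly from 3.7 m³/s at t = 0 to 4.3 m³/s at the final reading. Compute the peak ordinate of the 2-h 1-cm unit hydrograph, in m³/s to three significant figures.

U_p ≈ 15.0 m³/s

Direct runoff: 0.00, 2.50, 13.00, 27.10, 15.80, 9.20, 0.00 m³/s; ΣQ_DR = 67.60 m³/s, peak = 27.10 m³/s.
Runoff depth d = ΣQ_DR·Δt / A = 67.60 × 7200 / (27 km²) = 18.03 mm.
The 1-cm UH is the DRH scaled by (10 mm)/d, so U_p = 27.10 × 10/18.03 = 15.0 m³/s.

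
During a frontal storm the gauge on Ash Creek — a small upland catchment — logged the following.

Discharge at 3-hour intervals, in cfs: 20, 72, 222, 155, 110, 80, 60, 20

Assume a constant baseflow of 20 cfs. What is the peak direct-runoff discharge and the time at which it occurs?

Subtracting baseflow gives direct-runoff ordinates: 0.0, 52.0, 202.0, 135.0, 90.0, 60.0, 40.0, 0.0 cfs.
The maximum is 202.0 cfs, occurring at the reading for t = 6 h.

Q_p = 202.0 cfs at t = 6 h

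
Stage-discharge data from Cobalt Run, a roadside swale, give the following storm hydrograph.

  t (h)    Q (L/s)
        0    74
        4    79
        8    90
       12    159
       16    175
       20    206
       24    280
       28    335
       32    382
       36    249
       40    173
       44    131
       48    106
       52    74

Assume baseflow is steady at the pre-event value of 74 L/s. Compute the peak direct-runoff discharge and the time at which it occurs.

Subtracting baseflow gives direct-runoff ordinates: 0.0, 5.0, 16.0, 85.0, 101.0, 132.0, 206.0, 261.0, 308.0, 175.0, 99.0, 57.0, 32.0, 0.0 L/s.
The maximum is 308.0 L/s, occurring at the reading for t = 32 h.

Q_p = 308.0 L/s at t = 32 h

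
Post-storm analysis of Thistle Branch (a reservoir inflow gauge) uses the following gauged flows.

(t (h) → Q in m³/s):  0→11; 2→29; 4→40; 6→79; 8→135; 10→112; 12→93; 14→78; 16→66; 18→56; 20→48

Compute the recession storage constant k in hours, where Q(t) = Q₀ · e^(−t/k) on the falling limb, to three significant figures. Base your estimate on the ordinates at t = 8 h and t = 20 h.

On the falling limb, Q drops from 135 to 48 m³/s between t = 8 h and t = 20 h (Δt = 12 h).
k = −Δt / ln(Q₂/Q₁) = −12 / ln(48/135) = 11.6 h.

k ≈ 11.6 h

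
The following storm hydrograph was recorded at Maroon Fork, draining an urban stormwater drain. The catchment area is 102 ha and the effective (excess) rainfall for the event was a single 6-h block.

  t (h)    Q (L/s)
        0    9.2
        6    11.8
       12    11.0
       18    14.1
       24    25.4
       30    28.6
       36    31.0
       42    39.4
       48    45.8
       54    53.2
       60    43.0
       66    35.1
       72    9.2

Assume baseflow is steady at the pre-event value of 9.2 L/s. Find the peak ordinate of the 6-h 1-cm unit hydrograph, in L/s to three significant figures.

Direct runoff: 0.0, 2.6, 1.8, 4.9, 16.2, 19.4, 21.8, 30.2, 36.6, 44.0, 33.8, 25.9, 0.0 L/s; ΣQ_DR = 237.2 L/s, peak = 44.0 L/s.
Runoff depth d = ΣQ_DR·Δt / A = 237.2 × 21600 / (102 ha) = 5.023 mm.
The 1-cm UH is the DRH scaled by (10 mm)/d, so U_p = 44.0 × 10/5.023 = 87.6 L/s.

U_p ≈ 87.6 L/s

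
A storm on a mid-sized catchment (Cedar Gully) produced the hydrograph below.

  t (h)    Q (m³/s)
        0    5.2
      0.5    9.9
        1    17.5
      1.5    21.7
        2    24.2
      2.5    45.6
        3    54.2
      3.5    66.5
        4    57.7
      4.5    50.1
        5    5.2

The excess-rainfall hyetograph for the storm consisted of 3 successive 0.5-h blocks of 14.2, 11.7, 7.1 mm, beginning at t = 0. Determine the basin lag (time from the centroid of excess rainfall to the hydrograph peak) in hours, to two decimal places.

t_L ≈ 2.86 h

Centroid of excess rainfall: t_c = Σ P_i·t̄_i / ΣP_i = 0.6424 h (block centres at 0.25, 0.75, 1.25 h).
Hydrograph peak occurs at t = 3.5 h, so basin lag t_L = 3.5 − 0.6424 = 2.86 h.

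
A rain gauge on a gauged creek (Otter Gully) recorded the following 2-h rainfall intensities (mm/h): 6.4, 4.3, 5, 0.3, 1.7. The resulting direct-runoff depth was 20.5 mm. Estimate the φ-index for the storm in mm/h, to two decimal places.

Only the 3 blocks with intensity above φ contribute runoff: 6.4, 4.3, 5 mm/h.
Σ(I−φ)·Δt = d  ⇒  (6.4+4.3+5 − 3φ)·2 = 20.5
φ = (15.70 − 20.5/2) / 3 = 1.82 mm/h.

φ ≈ 1.82 mm/h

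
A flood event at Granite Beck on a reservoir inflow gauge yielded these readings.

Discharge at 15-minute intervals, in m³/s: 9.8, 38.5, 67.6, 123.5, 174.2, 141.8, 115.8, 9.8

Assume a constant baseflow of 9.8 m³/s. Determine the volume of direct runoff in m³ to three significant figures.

Direct-runoff ordinates (Q − Q_b): 0.0, 28.7, 57.8, 113.7, 164.4, 132.0, 106.0, 0.0 m³/s.
ΣQ_DR = 602.6 m³/s.
With Δt = 0.25 h = 900 s, V = ΣQ_DR · Δt = 602.6 × 900 = 5.42 × 10^5 m³.

V ≈ 5.42 × 10^5 m³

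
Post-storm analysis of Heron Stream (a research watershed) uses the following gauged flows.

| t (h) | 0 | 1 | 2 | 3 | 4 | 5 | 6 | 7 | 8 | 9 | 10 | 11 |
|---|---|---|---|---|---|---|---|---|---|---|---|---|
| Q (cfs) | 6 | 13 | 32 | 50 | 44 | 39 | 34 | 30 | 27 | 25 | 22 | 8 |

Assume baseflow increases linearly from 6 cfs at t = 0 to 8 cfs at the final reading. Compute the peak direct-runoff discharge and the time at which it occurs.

Q_p = 43.45 cfs at t = 3 h

Subtracting baseflow gives direct-runoff ordinates: 0.00, 6.82, 25.64, 43.45, 37.27, 32.09, 26.91, 22.73, 19.55, 17.36, 14.18, 0.00 cfs.
The maximum is 43.45 cfs, occurring at the reading for t = 3 h.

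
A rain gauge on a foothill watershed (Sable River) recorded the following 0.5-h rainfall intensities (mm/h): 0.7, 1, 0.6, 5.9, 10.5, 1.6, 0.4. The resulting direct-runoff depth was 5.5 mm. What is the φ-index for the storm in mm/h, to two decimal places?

Only the 2 blocks with intensity above φ contribute runoff: 5.9, 10.5 mm/h.
Σ(I−φ)·Δt = d  ⇒  (5.9+10.5 − 2φ)·0.5 = 5.5
φ = (16.40 − 5.5/0.5) / 2 = 2.70 mm/h.

φ ≈ 2.70 mm/h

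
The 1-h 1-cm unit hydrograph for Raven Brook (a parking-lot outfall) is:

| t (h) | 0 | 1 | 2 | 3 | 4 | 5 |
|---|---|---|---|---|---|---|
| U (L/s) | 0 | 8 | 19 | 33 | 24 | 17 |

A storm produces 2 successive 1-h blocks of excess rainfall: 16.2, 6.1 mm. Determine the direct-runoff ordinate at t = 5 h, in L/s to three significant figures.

Q ≈ 42.2 L/s

By discrete convolution, Q_j = Σ (P_i / 10 mm) · U_{j−i}.
At t = 5 h (j=5): Q = (16.2/10)·17 + (6.1/10)·24 = 42.2 L/s.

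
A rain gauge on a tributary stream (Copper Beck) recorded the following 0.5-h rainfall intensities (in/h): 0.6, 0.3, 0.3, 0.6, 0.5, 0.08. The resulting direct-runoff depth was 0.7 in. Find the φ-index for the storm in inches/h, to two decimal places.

Only the 5 blocks with intensity above φ contribute runoff: 0.6, 0.3, 0.3, 0.6, 0.5 in/h.
Σ(I−φ)·Δt = d  ⇒  (0.6+0.3+0.3+0.6+0.5 − 5φ)·0.5 = 0.7
φ = (2.300 − 0.7/0.5) / 5 = 0.18 in/h.

φ ≈ 0.18 in/h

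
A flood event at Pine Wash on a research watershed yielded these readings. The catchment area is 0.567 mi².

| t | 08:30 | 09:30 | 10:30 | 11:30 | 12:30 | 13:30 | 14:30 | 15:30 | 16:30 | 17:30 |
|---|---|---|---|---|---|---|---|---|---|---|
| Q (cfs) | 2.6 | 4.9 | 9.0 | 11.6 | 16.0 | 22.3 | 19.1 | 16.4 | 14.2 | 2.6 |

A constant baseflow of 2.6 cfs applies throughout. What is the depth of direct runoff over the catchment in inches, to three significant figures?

Direct runoff: 0.0, 2.3, 6.4, 9.0, 13.4, 19.7, 16.5, 13.8, 11.6, 0.0 cfs; ΣQ_DR = 92.70 cfs.
V = ΣQ_DR · Δt = 92.70 × 3600 s = 3.337 × 10^5 ft³.
Over A = 0.567 mi², depth = V / A = 0.253 in.

d ≈ 0.253 in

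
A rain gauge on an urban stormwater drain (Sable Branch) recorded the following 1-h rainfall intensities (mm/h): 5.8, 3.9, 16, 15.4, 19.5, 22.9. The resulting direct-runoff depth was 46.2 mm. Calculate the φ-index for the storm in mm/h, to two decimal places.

Only the 4 blocks with intensity above φ contribute runoff: 16, 15.4, 19.5, 22.9 mm/h.
Σ(I−φ)·Δt = d  ⇒  (16+15.4+19.5+22.9 − 4φ)·1 = 46.2
φ = (73.80 − 46.2/1) / 4 = 6.90 mm/h.

φ ≈ 6.90 mm/h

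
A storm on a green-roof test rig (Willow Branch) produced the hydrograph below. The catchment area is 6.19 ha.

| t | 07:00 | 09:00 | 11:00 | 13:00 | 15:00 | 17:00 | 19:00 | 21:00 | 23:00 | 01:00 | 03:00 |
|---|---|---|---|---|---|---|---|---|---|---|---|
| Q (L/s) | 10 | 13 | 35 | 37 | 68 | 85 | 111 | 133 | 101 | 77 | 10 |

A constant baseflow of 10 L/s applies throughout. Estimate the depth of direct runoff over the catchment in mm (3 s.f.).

d ≈ 66.3 mm

Direct runoff: 0.0, 3.0, 25.0, 27.0, 58.0, 75.0, 101.0, 123.0, 91.0, 67.0, 0.0 L/s; ΣQ_DR = 570.0 L/s.
V = ΣQ_DR · Δt = 570.0 × 7200 s = 4.104 × 10^6 L.
Over A = 6.19 ha, depth = V / A = 66.3 mm.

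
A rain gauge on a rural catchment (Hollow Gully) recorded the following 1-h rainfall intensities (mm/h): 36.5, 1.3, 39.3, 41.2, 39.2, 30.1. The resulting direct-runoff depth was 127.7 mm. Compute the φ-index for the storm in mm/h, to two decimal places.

Only the 5 blocks with intensity above φ contribute runoff: 36.5, 39.3, 41.2, 39.2, 30.1 mm/h.
Σ(I−φ)·Δt = d  ⇒  (36.5+39.3+41.2+39.2+30.1 − 5φ)·1 = 127.7
φ = (186.3 − 127.7/1) / 5 = 11.72 mm/h.

φ ≈ 11.72 mm/h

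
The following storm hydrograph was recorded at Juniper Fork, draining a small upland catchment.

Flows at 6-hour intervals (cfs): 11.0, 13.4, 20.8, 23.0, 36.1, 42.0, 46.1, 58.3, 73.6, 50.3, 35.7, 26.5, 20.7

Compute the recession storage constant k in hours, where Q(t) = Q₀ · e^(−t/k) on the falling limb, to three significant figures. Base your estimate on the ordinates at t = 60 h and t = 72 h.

k ≈ 22.0 h

On the falling limb, Q drops from 35.7 to 20.7 cfs between t = 60 h and t = 72 h (Δt = 12 h).
k = −Δt / ln(Q₂/Q₁) = −12 / ln(20.7/35.7) = 22.0 h.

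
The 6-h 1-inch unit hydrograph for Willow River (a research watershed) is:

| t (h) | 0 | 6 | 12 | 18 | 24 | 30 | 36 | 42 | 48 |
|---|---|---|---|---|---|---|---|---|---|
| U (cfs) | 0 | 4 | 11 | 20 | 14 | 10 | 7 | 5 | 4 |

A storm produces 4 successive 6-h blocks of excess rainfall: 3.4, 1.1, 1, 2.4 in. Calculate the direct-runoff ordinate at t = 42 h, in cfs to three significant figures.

Q ≈ 68.3 cfs

By discrete convolution, Q_j = Σ (P_i / 1 in) · U_{j−i}.
At t = 42 h (j=7): Q = (3.4/1)·5 + (1.1/1)·7 + (1/1)·10 + (2.4/1)·14 = 68.3 cfs.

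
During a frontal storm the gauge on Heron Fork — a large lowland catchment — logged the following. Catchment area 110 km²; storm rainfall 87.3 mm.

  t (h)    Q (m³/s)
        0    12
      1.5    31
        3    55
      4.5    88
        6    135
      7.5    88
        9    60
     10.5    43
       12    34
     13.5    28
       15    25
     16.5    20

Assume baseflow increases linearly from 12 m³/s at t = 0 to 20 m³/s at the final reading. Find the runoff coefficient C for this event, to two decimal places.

C ≈ 0.24

ΣQ_DR = 427.0 m³/s; V = ΣQ_DR·Δt = 2.306 × 10^6 m³.
Runoff depth d = V / A = 20.96 mm.
C = d / P = 20.96 / 87.3 = 0.24.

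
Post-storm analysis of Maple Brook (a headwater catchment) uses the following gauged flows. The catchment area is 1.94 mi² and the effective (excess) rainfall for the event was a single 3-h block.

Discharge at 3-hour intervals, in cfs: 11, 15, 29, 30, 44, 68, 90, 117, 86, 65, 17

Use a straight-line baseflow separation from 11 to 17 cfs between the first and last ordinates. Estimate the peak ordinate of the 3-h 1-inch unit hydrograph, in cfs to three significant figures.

U_p ≈ 102 cfs

Direct runoff: 0.00, 3.40, 16.80, 17.20, 30.60, 54.00, 75.40, 101.80, 70.20, 48.60, 0.00 cfs; ΣQ_DR = 418.0 cfs, peak = 101.80 cfs.
Runoff depth d = ΣQ_DR·Δt / A = 418.0 × 10800 / (1.94 mi²) = 1.002 in.
The 1-inch UH is the DRH scaled by (1 in)/d, so U_p = 101.80 × 1/1.002 = 102 cfs.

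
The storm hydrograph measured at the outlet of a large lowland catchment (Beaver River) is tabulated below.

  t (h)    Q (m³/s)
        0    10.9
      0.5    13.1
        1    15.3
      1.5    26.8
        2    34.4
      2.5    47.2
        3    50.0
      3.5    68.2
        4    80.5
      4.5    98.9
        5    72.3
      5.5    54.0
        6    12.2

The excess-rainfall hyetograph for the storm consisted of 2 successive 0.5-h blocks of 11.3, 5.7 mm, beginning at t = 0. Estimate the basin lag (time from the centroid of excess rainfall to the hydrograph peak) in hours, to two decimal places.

t_L ≈ 4.08 h

Centroid of excess rainfall: t_c = Σ P_i·t̄_i / ΣP_i = 0.4176 h (block centres at 0.25, 0.75 h).
Hydrograph peak occurs at t = 4.5 h, so basin lag t_L = 4.5 − 0.4176 = 4.08 h.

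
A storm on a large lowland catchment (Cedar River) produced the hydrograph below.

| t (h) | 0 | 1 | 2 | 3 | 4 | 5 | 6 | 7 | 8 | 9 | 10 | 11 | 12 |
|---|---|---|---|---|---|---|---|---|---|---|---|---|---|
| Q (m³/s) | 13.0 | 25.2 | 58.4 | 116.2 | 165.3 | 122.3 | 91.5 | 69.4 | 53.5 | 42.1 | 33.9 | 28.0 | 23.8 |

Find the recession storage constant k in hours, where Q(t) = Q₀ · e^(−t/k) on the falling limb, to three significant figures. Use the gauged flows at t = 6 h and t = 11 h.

On the falling limb, Q drops from 91.5 to 28.0 m³/s between t = 6 h and t = 11 h (Δt = 5 h).
k = −Δt / ln(Q₂/Q₁) = −5 / ln(28.0/91.5) = 4.22 h.

k ≈ 4.22 h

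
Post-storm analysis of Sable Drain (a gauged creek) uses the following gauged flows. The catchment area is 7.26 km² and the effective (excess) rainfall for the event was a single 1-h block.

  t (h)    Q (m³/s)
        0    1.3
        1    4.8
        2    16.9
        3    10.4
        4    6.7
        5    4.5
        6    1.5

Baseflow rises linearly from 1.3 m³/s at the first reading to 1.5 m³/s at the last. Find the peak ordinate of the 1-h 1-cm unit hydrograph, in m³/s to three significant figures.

U_p ≈ 8.63 m³/s

Direct runoff: 0.00, 3.47, 15.53, 9.00, 5.27, 3.03, 0.00 m³/s; ΣQ_DR = 36.30 m³/s, peak = 15.53 m³/s.
Runoff depth d = ΣQ_DR·Δt / A = 36.30 × 3600 / (7.26 km²) = 18.00 mm.
The 1-cm UH is the DRH scaled by (10 mm)/d, so U_p = 15.53 × 10/18.00 = 8.63 m³/s.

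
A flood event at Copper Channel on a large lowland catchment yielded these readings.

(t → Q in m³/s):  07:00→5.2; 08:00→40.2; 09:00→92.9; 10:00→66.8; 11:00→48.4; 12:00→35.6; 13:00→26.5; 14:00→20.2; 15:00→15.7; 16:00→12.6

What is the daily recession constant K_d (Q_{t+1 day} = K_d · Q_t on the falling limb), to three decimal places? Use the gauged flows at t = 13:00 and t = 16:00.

Between t = 13:00 and t = 16:00 the flow falls from 26.5 to 12.6 m³/s over 3×1 h = 3 h.
Per-interval ratio K = (12.6/26.5)^(1/3) = 0.7805; K_d = K^(24/1) = 0.003.

K_d ≈ 0.003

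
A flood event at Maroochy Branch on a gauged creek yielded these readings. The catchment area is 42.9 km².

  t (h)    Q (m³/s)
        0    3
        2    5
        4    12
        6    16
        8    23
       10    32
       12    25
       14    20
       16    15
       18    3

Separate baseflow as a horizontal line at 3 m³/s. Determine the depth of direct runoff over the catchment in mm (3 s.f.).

d ≈ 20.8 mm

Direct runoff: 0.0, 2.0, 9.0, 13.0, 20.0, 29.0, 22.0, 17.0, 12.0, 0.0 m³/s; ΣQ_DR = 124.0 m³/s.
V = ΣQ_DR · Δt = 124.0 × 7200 s = 8.928 × 10^5 m³.
Over A = 42.9 km², depth = V / A = 20.8 mm.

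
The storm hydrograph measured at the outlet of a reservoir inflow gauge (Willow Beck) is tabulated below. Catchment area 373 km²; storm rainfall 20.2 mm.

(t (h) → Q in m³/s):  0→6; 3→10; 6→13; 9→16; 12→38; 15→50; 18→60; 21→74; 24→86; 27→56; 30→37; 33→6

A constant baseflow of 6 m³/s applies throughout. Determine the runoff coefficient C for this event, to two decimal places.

C ≈ 0.54

ΣQ_DR = 380.0 m³/s; V = ΣQ_DR·Δt = 4.104 × 10^6 m³.
Runoff depth d = V / A = 11.00 mm.
C = d / P = 11.00 / 20.2 = 0.54.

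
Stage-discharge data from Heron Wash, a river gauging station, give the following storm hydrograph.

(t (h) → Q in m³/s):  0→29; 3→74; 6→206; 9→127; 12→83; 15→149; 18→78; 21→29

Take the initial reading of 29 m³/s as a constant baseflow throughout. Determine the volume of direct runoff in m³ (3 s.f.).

V ≈ 5.86 × 10^6 m³

Direct-runoff ordinates (Q − Q_b): 0.0, 45.0, 177.0, 98.0, 54.0, 120.0, 49.0, 0.0 m³/s.
ΣQ_DR = 543.0 m³/s.
With Δt = 3 h = 10800 s, V = ΣQ_DR · Δt = 543.0 × 10800 = 5.86 × 10^6 m³.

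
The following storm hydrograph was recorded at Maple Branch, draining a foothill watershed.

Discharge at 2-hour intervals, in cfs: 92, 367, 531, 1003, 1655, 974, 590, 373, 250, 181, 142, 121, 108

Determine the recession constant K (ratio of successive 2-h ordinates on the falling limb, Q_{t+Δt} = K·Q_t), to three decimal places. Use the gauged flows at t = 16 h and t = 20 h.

K ≈ 0.754

Using the recession-limb readings at t = 16 h and t = 20 h: Q falls from 250 to 142 cfs over 2 intervals.
K = (Q₂/Q₁)^(1/2) = (142/250)^(1/2) = 0.754.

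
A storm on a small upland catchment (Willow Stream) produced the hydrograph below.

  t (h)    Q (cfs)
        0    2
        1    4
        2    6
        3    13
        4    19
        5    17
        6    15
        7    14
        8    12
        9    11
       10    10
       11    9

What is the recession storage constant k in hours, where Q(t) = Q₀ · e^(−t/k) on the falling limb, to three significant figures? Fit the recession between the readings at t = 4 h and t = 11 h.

k ≈ 9.37 h

On the falling limb, Q drops from 19 to 9 cfs between t = 4 h and t = 11 h (Δt = 7 h).
k = −Δt / ln(Q₂/Q₁) = −7 / ln(9/19) = 9.37 h.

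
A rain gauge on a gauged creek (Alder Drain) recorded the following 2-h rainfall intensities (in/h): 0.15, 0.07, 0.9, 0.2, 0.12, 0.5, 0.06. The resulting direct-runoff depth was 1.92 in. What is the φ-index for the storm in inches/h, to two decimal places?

φ ≈ 0.22 in/h

Only the 2 blocks with intensity above φ contribute runoff: 0.9, 0.5 in/h.
Σ(I−φ)·Δt = d  ⇒  (0.9+0.5 − 2φ)·2 = 1.92
φ = (1.400 − 1.92/2) / 2 = 0.22 in/h.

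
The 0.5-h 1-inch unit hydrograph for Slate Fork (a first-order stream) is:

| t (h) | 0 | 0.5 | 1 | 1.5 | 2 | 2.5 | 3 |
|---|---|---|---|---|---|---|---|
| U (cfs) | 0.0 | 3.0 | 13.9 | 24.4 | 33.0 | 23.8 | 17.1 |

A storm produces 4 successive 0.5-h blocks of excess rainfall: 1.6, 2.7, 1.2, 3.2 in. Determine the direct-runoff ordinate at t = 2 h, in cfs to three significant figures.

Q ≈ 145 cfs

By discrete convolution, Q_j = Σ (P_i / 1 in) · U_{j−i}.
At t = 2 h (j=4): Q = (1.6/1)·33.0 + (2.7/1)·24.4 + (1.2/1)·13.9 + (3.2/1)·3.0 = 145 cfs.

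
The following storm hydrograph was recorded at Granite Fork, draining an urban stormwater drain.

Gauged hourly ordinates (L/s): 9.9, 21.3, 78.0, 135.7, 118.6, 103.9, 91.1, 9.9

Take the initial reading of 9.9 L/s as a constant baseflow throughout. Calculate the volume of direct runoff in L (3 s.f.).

V ≈ 1.76 × 10^6 L

Direct-runoff ordinates (Q − Q_b): 0.0, 11.4, 68.1, 125.8, 108.7, 94.0, 81.2, 0.0 L/s.
ΣQ_DR = 489.2 L/s.
With Δt = 1 h = 3600 s, V = ΣQ_DR · Δt = 489.2 × 3600 = 1.76 × 10^6 L.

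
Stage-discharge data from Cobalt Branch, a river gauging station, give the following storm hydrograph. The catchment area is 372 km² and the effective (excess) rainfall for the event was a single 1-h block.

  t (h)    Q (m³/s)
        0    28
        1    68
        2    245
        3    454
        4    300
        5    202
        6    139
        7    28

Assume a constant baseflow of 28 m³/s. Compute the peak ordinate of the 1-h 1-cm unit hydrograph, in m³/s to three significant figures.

Direct runoff: 0.0, 40.0, 217.0, 426.0, 272.0, 174.0, 111.0, 0.0 m³/s; ΣQ_DR = 1240 m³/s, peak = 426.0 m³/s.
Runoff depth d = ΣQ_DR·Δt / A = 1240 × 3600 / (372 km²) = 12.00 mm.
The 1-cm UH is the DRH scaled by (10 mm)/d, so U_p = 426.0 × 10/12.00 = 355 m³/s.

U_p ≈ 355 m³/s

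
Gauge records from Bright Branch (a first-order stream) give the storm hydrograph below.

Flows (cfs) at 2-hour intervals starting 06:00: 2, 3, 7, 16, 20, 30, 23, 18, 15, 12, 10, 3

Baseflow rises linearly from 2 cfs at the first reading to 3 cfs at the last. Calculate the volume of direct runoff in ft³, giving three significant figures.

Direct-runoff ordinates (Q − Q_b): 0.00, 0.91, 4.82, 13.73, 17.64, 27.55, 20.45, 15.36, 12.27, 9.18, 7.09, 0.00 cfs.
ΣQ_DR = 129.0 cfs.
With Δt = 2 h = 7200 s, V = ΣQ_DR · Δt = 129.0 × 7200 = 9.29 × 10^5 ft³.

V ≈ 9.29 × 10^5 ft³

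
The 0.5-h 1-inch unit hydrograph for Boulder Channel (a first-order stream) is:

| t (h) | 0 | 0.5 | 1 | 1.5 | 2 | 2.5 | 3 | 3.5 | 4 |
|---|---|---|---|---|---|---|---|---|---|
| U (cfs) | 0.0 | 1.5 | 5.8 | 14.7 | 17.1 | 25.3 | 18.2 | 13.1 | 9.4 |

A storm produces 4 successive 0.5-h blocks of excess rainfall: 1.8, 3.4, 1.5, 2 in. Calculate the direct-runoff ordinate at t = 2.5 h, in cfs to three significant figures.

By discrete convolution, Q_j = Σ (P_i / 1 in) · U_{j−i}.
At t = 2.5 h (j=5): Q = (1.8/1)·25.3 + (3.4/1)·17.1 + (1.5/1)·14.7 + (2/1)·5.8 = 137 cfs.

Q ≈ 137 cfs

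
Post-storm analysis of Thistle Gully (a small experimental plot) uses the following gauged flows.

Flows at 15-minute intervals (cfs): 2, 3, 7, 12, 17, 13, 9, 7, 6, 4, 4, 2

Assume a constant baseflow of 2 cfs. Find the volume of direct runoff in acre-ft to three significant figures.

Direct-runoff ordinates (Q − Q_b): 0.0, 1.0, 5.0, 10.0, 15.0, 11.0, 7.0, 5.0, 4.0, 2.0, 2.0, 0.0 cfs.
ΣQ_DR = 62.00 cfs.
With Δt = 0.25 h = 900 s, V = ΣQ_DR · Δt = 62.00 × 900 = 55800 ft³ = 1.28 acre-ft.

V ≈ 1.28 acre-ft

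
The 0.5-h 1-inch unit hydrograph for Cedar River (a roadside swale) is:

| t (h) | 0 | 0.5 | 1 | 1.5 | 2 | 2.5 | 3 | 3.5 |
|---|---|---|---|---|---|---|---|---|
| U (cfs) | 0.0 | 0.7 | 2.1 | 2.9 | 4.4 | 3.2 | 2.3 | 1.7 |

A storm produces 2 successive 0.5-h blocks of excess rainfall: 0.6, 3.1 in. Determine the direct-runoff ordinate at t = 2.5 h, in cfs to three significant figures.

By discrete convolution, Q_j = Σ (P_i / 1 in) · U_{j−i}.
At t = 2.5 h (j=5): Q = (0.6/1)·3.2 + (3.1/1)·4.4 = 15.6 cfs.

Q ≈ 15.6 cfs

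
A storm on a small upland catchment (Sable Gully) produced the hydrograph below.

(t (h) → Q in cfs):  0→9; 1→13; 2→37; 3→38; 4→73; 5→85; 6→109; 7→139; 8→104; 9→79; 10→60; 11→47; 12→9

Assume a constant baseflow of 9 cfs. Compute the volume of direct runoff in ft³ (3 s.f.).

Direct-runoff ordinates (Q − Q_b): 0.0, 4.0, 28.0, 29.0, 64.0, 76.0, 100.0, 130.0, 95.0, 70.0, 51.0, 38.0, 0.0 cfs.
ΣQ_DR = 685.0 cfs.
With Δt = 1 h = 3600 s, V = ΣQ_DR · Δt = 685.0 × 3600 = 2.47 × 10^6 ft³.

V ≈ 2.47 × 10^6 ft³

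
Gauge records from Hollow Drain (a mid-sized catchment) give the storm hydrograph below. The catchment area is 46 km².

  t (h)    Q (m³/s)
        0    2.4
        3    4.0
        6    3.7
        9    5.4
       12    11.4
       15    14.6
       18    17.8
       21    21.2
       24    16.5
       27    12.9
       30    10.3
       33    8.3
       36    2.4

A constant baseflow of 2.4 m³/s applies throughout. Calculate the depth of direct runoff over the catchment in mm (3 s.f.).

Direct runoff: 0.0, 1.6, 1.3, 3.0, 9.0, 12.2, 15.4, 18.8, 14.1, 10.5, 7.9, 5.9, 0.0 m³/s; ΣQ_DR = 99.70 m³/s.
V = ΣQ_DR · Δt = 99.70 × 10800 s = 1.077 × 10^6 m³.
Over A = 46 km², depth = V / A = 23.4 mm.

d ≈ 23.4 mm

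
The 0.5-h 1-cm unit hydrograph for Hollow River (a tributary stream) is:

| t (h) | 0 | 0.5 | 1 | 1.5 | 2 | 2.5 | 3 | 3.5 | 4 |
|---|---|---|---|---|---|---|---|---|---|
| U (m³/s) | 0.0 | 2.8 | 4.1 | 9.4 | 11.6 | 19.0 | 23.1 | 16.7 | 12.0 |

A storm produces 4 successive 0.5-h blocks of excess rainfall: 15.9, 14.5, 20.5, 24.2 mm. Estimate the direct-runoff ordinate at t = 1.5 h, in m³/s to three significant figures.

Q ≈ 26.6 m³/s

By discrete convolution, Q_j = Σ (P_i / 10 mm) · U_{j−i}.
At t = 1.5 h (j=3): Q = (15.9/10)·9.4 + (14.5/10)·4.1 + (20.5/10)·2.8 + (24.2/10)·0.0 = 26.6 m³/s.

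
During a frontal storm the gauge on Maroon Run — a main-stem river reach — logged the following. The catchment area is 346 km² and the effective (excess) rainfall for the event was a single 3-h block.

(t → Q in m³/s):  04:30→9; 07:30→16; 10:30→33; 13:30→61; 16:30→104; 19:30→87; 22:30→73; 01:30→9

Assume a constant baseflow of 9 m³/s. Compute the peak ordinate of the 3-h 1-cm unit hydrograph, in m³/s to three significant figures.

U_p ≈ 95.1 m³/s

Direct runoff: 0.0, 7.0, 24.0, 52.0, 95.0, 78.0, 64.0, 0.0 m³/s; ΣQ_DR = 320.0 m³/s, peak = 95.0 m³/s.
Runoff depth d = ΣQ_DR·Δt / A = 320.0 × 10800 / (346 km²) = 9.988 mm.
The 1-cm UH is the DRH scaled by (10 mm)/d, so U_p = 95.0 × 10/9.988 = 95.1 m³/s.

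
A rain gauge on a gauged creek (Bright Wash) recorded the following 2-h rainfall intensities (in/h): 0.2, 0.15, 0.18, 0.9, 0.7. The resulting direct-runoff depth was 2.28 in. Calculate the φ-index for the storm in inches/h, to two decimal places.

φ ≈ 0.23 in/h

Only the 2 blocks with intensity above φ contribute runoff: 0.9, 0.7 in/h.
Σ(I−φ)·Δt = d  ⇒  (0.9+0.7 − 2φ)·2 = 2.28
φ = (1.600 − 2.28/2) / 2 = 0.23 in/h.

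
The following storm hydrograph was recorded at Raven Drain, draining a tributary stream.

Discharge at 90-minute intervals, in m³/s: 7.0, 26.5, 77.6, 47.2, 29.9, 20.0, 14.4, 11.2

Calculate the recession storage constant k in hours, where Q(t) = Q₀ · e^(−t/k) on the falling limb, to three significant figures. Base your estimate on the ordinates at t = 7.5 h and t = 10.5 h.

On the falling limb, Q drops from 20.0 to 11.2 m³/s between t = 7.5 h and t = 10.5 h (Δt = 3 h).
k = −Δt / ln(Q₂/Q₁) = −3 / ln(11.2/20.0) = 5.17 h.

k ≈ 5.17 h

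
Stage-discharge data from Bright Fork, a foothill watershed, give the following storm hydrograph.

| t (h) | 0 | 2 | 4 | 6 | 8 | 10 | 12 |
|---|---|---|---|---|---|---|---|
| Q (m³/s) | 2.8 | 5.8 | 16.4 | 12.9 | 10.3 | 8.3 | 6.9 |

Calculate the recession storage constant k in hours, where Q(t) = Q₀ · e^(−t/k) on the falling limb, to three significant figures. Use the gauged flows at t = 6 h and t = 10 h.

k ≈ 9.07 h

On the falling limb, Q drops from 12.9 to 8.3 m³/s between t = 6 h and t = 10 h (Δt = 4 h).
k = −Δt / ln(Q₂/Q₁) = −4 / ln(8.3/12.9) = 9.07 h.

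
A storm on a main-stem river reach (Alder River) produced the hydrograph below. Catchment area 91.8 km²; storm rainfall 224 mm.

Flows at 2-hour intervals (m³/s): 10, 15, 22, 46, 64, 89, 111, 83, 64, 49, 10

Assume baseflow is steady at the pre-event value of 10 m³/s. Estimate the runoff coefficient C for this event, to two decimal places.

ΣQ_DR = 453.0 m³/s; V = ΣQ_DR·Δt = 3.262 × 10^6 m³.
Runoff depth d = V / A = 35.53 mm.
C = d / P = 35.53 / 224 = 0.16.

C ≈ 0.16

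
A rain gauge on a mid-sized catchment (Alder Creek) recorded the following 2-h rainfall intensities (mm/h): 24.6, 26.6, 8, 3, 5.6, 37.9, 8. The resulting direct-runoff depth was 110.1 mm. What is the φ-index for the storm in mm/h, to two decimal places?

φ ≈ 11.35 mm/h

Only the 3 blocks with intensity above φ contribute runoff: 24.6, 26.6, 37.9 mm/h.
Σ(I−φ)·Δt = d  ⇒  (24.6+26.6+37.9 − 3φ)·2 = 110.1
φ = (89.10 − 110.1/2) / 3 = 11.35 mm/h.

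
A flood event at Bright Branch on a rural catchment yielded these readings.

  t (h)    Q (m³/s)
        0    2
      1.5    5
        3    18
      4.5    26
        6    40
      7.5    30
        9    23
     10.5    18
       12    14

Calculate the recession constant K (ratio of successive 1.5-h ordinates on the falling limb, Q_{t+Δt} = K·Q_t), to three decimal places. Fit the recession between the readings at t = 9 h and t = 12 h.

K ≈ 0.780

Using the recession-limb readings at t = 9 h and t = 12 h: Q falls from 23 to 14 m³/s over 2 intervals.
K = (Q₂/Q₁)^(1/2) = (14/23)^(1/2) = 0.780.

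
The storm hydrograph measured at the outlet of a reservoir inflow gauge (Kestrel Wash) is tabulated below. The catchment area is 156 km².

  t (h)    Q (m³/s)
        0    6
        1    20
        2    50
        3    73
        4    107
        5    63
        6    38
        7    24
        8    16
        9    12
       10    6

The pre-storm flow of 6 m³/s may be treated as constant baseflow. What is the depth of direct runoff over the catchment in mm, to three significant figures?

Direct runoff: 0.0, 14.0, 44.0, 67.0, 101.0, 57.0, 32.0, 18.0, 10.0, 6.0, 0.0 m³/s; ΣQ_DR = 349.0 m³/s.
V = ΣQ_DR · Δt = 349.0 × 3600 s = 1.256 × 10^6 m³.
Over A = 156 km², depth = V / A = 8.05 mm.

d ≈ 8.05 mm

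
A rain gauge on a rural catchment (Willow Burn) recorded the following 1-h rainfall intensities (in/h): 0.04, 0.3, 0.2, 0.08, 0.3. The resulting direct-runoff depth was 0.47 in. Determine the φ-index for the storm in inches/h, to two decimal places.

Only the 3 blocks with intensity above φ contribute runoff: 0.3, 0.2, 0.3 in/h.
Σ(I−φ)·Δt = d  ⇒  (0.3+0.2+0.3 − 3φ)·1 = 0.47
φ = (0.8000 − 0.47/1) / 3 = 0.11 in/h.

φ ≈ 0.11 in/h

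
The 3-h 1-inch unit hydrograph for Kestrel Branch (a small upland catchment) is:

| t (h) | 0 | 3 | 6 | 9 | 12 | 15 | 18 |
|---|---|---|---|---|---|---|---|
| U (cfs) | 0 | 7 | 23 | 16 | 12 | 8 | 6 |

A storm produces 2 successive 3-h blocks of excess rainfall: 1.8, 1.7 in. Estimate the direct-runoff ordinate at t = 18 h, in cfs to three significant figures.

By discrete convolution, Q_j = Σ (P_i / 1 in) · U_{j−i}.
At t = 18 h (j=6): Q = (1.8/1)·6 + (1.7/1)·8 = 24.4 cfs.

Q ≈ 24.4 cfs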